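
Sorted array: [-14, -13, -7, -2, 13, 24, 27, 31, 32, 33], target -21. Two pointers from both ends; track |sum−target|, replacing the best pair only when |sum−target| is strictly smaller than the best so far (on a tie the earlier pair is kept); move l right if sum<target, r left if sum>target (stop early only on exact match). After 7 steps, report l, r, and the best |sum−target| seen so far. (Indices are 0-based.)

l=0, r=2, best |Δ|=5

[0,9] -14+33=19 d=40 * → r--
[0,8] -14+32=18 d=39 * → r--
[0,7] -14+31=17 d=38 * → r--
[0,6] -14+27=13 d=34 * → r--
[0,5] -14+24=10 d=31 * → r--
[0,4] -14+13=-1 d=20 * → r--
[0,3] -14+-2=-16 d=5 * → r--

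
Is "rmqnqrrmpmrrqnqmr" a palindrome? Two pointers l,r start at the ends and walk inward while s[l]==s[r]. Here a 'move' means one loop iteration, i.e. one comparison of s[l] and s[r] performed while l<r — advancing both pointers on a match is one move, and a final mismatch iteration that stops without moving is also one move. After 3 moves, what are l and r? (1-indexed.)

[1,17] 'r'=='r' → l++,r--
[2,16] 'm'=='m' → l++,r--
[3,15] 'q'=='q' → l++,r--

l=4, r=14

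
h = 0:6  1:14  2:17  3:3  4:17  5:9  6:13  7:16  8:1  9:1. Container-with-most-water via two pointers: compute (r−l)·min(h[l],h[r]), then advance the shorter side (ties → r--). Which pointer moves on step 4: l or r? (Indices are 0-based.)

l=0 r=9: min(6,1)*9=9 best=9 *, r--
l=0 r=8: min(6,1)*8=8 best=9, r--
l=0 r=7: min(6,16)*7=42 best=42 *, l++
l=1 r=7: min(14,16)*6=84 best=84 *, l++

l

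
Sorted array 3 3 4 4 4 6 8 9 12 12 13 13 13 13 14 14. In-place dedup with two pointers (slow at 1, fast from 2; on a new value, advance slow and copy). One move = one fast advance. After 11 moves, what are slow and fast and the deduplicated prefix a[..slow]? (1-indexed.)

slow=7, fast=13, prefix=[3, 4, 6, 8, 9, 12, 13]

(s=1,f=2) a[fast]=3=a[slow] dup → fast++
(s=1,f=3) a[fast]=4≠a[slow]=3 write a[2]=4 → slow++,fast++
(s=2,f=4) a[fast]=4=a[slow] dup → fast++
(s=2,f=5) a[fast]=4=a[slow] dup → fast++
(s=2,f=6) a[fast]=6≠a[slow]=4 write a[3]=6 → slow++,fast++
(s=3,f=7) a[fast]=8≠a[slow]=6 write a[4]=8 → slow++,fast++
(s=4,f=8) a[fast]=9≠a[slow]=8 write a[5]=9 → slow++,fast++
(s=5,f=9) a[fast]=12≠a[slow]=9 write a[6]=12 → slow++,fast++
(s=6,f=10) a[fast]=12=a[slow] dup → fast++
(s=6,f=11) a[fast]=13≠a[slow]=12 write a[7]=13 → slow++,fast++
(s=7,f=12) a[fast]=13=a[slow] dup → fast++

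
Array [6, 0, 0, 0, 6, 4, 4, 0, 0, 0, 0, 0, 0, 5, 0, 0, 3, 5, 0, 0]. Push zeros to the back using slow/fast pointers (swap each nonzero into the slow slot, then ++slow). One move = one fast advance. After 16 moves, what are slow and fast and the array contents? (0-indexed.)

slow=5, fast=16, a=[6, 6, 4, 4, 5, 0, 0, 0, 0, 0, 0, 0, 0, 0, 0, 0, 3, 5, 0, 0]

(s=0,f=0) a[fast]=6≠0 swap→a[0]=6 → slow++,fast++
(s=1,f=1) a[fast]=0 → fast++
(s=1,f=2) a[fast]=0 → fast++
(s=1,f=3) a[fast]=0 → fast++
(s=1,f=4) a[fast]=6≠0 swap→a[1]=6 → slow++,fast++
(s=2,f=5) a[fast]=4≠0 swap→a[2]=4 → slow++,fast++
(s=3,f=6) a[fast]=4≠0 swap→a[3]=4 → slow++,fast++
(s=4,f=7) a[fast]=0 → fast++
(s=4,f=8) a[fast]=0 → fast++
(s=4,f=9) a[fast]=0 → fast++
(s=4,f=10) a[fast]=0 → fast++
(s=4,f=11) a[fast]=0 → fast++
(s=4,f=12) a[fast]=0 → fast++
(s=4,f=13) a[fast]=5≠0 swap→a[4]=5 → slow++,fast++
(s=5,f=14) a[fast]=0 → fast++
(s=5,f=15) a[fast]=0 → fast++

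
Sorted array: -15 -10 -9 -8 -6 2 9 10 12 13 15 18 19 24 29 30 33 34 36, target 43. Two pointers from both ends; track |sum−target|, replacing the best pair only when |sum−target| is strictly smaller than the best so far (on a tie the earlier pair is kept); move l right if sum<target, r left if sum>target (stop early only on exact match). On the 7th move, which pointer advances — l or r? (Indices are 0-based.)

r

l=0 r=18: -15+36=21 d=22 *, l++
l=1 r=18: -10+36=26 d=17 *, l++
l=2 r=18: -9+36=27 d=16 *, l++
l=3 r=18: -8+36=28 d=15 *, l++
l=4 r=18: -6+36=30 d=13 *, l++
l=5 r=18: 2+36=38 d=5 *, l++
l=6 r=18: 9+36=45 d=2 *, r--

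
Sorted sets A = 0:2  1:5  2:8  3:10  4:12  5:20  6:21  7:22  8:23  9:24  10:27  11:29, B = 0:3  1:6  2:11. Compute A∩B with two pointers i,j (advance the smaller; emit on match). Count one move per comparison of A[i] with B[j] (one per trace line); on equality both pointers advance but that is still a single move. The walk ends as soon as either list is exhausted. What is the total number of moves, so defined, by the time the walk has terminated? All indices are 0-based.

7 moves

[i=0,j=0] 2<3 → i++
[i=1,j=0] 5>3 → j++
[i=1,j=1] 5<6 → i++
[i=2,j=1] 8>6 → j++
[i=2,j=2] 8<11 → i++
[i=3,j=2] 10<11 → i++
[i=4,j=2] 12>11 → j++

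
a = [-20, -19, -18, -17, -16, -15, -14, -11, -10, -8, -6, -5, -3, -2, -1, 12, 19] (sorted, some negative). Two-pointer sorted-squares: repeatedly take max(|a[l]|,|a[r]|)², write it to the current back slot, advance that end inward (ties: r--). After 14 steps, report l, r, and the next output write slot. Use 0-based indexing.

l=12, r=14, next write slot=2

[0,16] |-20|>|19| out[16]=400 → l++
[1,16] |-19|<=|19| out[15]=361 → r--
[1,15] |-19|>|12| out[14]=361 → l++
[2,15] |-18|>|12| out[13]=324 → l++
[3,15] |-17|>|12| out[12]=289 → l++
[4,15] |-16|>|12| out[11]=256 → l++
[5,15] |-15|>|12| out[10]=225 → l++
[6,15] |-14|>|12| out[9]=196 → l++
[7,15] |-11|<=|12| out[8]=144 → r--
[7,14] |-11|>|-1| out[7]=121 → l++
[8,14] |-10|>|-1| out[6]=100 → l++
[9,14] |-8|>|-1| out[5]=64 → l++
[10,14] |-6|>|-1| out[4]=36 → l++
[11,14] |-5|>|-1| out[3]=25 → l++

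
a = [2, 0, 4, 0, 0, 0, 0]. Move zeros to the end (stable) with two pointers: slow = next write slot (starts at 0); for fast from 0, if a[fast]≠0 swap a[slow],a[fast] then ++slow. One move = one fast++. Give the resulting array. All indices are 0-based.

[2, 4, 0, 0, 0, 0, 0]

(s=0,f=0) a[fast]=2≠0 swap→a[0]=2 → slow++,fast++
(s=1,f=1) a[fast]=0 → fast++
(s=1,f=2) a[fast]=4≠0 swap→a[1]=4 → slow++,fast++
(s=2,f=3) a[fast]=0 → fast++
(s=2,f=4) a[fast]=0 → fast++
(s=2,f=5) a[fast]=0 → fast++
(s=2,f=6) a[fast]=0 → fast++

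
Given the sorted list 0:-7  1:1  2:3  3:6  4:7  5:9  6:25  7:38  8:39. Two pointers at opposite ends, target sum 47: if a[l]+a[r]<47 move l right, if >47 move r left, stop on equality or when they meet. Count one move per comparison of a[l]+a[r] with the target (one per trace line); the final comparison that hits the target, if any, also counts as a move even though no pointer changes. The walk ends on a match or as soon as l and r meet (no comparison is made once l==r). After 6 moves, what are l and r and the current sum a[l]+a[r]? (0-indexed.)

l=5, r=7, sum=47

l=0 r=8: -7+39=32 <47, l++
l=1 r=8: 1+39=40 <47, l++
l=2 r=8: 3+39=42 <47, l++
l=3 r=8: 6+39=45 <47, l++
l=4 r=8: 7+39=46 <47, l++
l=5 r=8: 9+39=48 >47, r--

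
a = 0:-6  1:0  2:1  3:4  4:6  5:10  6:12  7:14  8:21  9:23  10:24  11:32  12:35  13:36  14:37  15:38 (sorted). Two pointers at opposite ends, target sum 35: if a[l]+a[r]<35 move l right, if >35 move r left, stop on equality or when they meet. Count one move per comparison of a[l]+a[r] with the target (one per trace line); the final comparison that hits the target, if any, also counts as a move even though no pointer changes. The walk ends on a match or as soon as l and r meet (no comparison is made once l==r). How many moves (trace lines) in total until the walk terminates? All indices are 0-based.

[0,15] -6+38=32 <35 → l++
[1,15] 0+38=38 >35 → r--
[1,14] 0+37=37 >35 → r--
[1,13] 0+36=36 >35 → r--
[1,12] 0+35=35 → found

5 moves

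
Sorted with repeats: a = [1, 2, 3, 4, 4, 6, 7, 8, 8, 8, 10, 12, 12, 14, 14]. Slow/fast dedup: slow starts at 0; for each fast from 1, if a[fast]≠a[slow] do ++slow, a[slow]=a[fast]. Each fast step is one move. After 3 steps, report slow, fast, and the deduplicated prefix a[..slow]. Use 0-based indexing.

slow=3, fast=4, prefix=[1, 2, 3, 4]

(s=0,f=1) a[fast]=2≠a[slow]=1 write a[1]=2 → slow++,fast++
(s=1,f=2) a[fast]=3≠a[slow]=2 write a[2]=3 → slow++,fast++
(s=2,f=3) a[fast]=4≠a[slow]=3 write a[3]=4 → slow++,fast++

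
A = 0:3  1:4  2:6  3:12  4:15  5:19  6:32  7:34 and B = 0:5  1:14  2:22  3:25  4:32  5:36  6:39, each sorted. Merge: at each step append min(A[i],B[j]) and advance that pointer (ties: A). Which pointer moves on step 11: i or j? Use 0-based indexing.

i

i=0 j=0: A[i]=3<=B[j]=5 take 3, i++
i=1 j=0: A[i]=4<=B[j]=5 take 4, i++
i=2 j=0: A[i]=6>B[j]=5 take 5, j++
i=2 j=1: A[i]=6<=B[j]=14 take 6, i++
i=3 j=1: A[i]=12<=B[j]=14 take 12, i++
i=4 j=1: A[i]=15>B[j]=14 take 14, j++
i=4 j=2: A[i]=15<=B[j]=22 take 15, i++
i=5 j=2: A[i]=19<=B[j]=22 take 19, i++
i=6 j=2: A[i]=32>B[j]=22 take 22, j++
i=6 j=3: A[i]=32>B[j]=25 take 25, j++
i=6 j=4: A[i]=32<=B[j]=32 take 32, i++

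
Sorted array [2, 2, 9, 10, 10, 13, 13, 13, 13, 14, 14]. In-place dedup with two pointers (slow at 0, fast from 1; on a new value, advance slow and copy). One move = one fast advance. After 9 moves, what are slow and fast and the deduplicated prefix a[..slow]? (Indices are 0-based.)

slow=4, fast=10, prefix=[2, 9, 10, 13, 14]

(s=0,f=1) a[fast]=2=a[slow] dup → fast++
(s=0,f=2) a[fast]=9≠a[slow]=2 write a[1]=9 → slow++,fast++
(s=1,f=3) a[fast]=10≠a[slow]=9 write a[2]=10 → slow++,fast++
(s=2,f=4) a[fast]=10=a[slow] dup → fast++
(s=2,f=5) a[fast]=13≠a[slow]=10 write a[3]=13 → slow++,fast++
(s=3,f=6) a[fast]=13=a[slow] dup → fast++
(s=3,f=7) a[fast]=13=a[slow] dup → fast++
(s=3,f=8) a[fast]=13=a[slow] dup → fast++
(s=3,f=9) a[fast]=14≠a[slow]=13 write a[4]=14 → slow++,fast++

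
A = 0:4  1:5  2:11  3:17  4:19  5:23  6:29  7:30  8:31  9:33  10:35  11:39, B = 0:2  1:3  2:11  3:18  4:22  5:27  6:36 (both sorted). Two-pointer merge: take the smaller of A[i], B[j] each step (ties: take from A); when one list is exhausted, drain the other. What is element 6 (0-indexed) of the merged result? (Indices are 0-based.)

[i=0,j=0] A[i]=4>B[j]=2 take 2 → j++
[i=0,j=1] A[i]=4>B[j]=3 take 3 → j++
[i=0,j=2] A[i]=4<=B[j]=11 take 4 → i++
[i=1,j=2] A[i]=5<=B[j]=11 take 5 → i++
[i=2,j=2] A[i]=11<=B[j]=11 take 11 → i++
[i=3,j=2] A[i]=17>B[j]=11 take 11 → j++
[i=3,j=3] A[i]=17<=B[j]=18 take 17 → i++
[i=4,j=3] A[i]=19>B[j]=18 take 18 → j++
[i=4,j=4] A[i]=19<=B[j]=22 take 19 → i++
[i=5,j=4] A[i]=23>B[j]=22 take 22 → j++
[i=5,j=5] A[i]=23<=B[j]=27 take 23 → i++
[i=6,j=5] A[i]=29>B[j]=27 take 27 → j++
[i=6,j=6] A[i]=29<=B[j]=36 take 29 → i++
[i=7,j=6] A[i]=30<=B[j]=36 take 30 → i++
[i=8,j=6] A[i]=31<=B[j]=36 take 31 → i++
[i=9,j=6] A[i]=33<=B[j]=36 take 33 → i++
[i=10,j=6] A[i]=35<=B[j]=36 take 35 → i++
[i=11,j=6] A[i]=39>B[j]=36 take 36 → j++
[i=11,j=7] B done, take A[i]=39 → i++

merged[6] = 17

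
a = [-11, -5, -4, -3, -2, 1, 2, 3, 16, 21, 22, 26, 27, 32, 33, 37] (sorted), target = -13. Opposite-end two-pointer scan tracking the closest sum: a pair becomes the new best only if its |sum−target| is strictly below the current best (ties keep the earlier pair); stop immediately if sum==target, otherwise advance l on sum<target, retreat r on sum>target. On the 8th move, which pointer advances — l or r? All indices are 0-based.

r

[0,15] -11+37=26 d=39 * → r--
[0,14] -11+33=22 d=35 * → r--
[0,13] -11+32=21 d=34 * → r--
[0,12] -11+27=16 d=29 * → r--
[0,11] -11+26=15 d=28 * → r--
[0,10] -11+22=11 d=24 * → r--
[0,9] -11+21=10 d=23 * → r--
[0,8] -11+16=5 d=18 * → r--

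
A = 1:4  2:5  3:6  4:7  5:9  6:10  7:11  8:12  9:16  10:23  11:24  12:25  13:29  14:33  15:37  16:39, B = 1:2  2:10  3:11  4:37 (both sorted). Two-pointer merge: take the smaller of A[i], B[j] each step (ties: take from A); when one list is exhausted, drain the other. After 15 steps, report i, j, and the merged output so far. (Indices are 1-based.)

i=13, j=4, merged so far=[2, 4, 5, 6, 7, 9, 10, 10, 11, 11, 12, 16, 23, 24, 25]

[i=1,j=1] A[i]=4>B[j]=2 take 2 → j++
[i=1,j=2] A[i]=4<=B[j]=10 take 4 → i++
[i=2,j=2] A[i]=5<=B[j]=10 take 5 → i++
[i=3,j=2] A[i]=6<=B[j]=10 take 6 → i++
[i=4,j=2] A[i]=7<=B[j]=10 take 7 → i++
[i=5,j=2] A[i]=9<=B[j]=10 take 9 → i++
[i=6,j=2] A[i]=10<=B[j]=10 take 10 → i++
[i=7,j=2] A[i]=11>B[j]=10 take 10 → j++
[i=7,j=3] A[i]=11<=B[j]=11 take 11 → i++
[i=8,j=3] A[i]=12>B[j]=11 take 11 → j++
[i=8,j=4] A[i]=12<=B[j]=37 take 12 → i++
[i=9,j=4] A[i]=16<=B[j]=37 take 16 → i++
[i=10,j=4] A[i]=23<=B[j]=37 take 23 → i++
[i=11,j=4] A[i]=24<=B[j]=37 take 24 → i++
[i=12,j=4] A[i]=25<=B[j]=37 take 25 → i++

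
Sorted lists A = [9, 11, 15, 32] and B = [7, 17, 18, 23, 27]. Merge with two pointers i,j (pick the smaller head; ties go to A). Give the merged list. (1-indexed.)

[7, 9, 11, 15, 17, 18, 23, 27, 32]

i=1 j=1: A[i]=9>B[j]=7 take 7, j++
i=1 j=2: A[i]=9<=B[j]=17 take 9, i++
i=2 j=2: A[i]=11<=B[j]=17 take 11, i++
i=3 j=2: A[i]=15<=B[j]=17 take 15, i++
i=4 j=2: A[i]=32>B[j]=17 take 17, j++
i=4 j=3: A[i]=32>B[j]=18 take 18, j++
i=4 j=4: A[i]=32>B[j]=23 take 23, j++
i=4 j=5: A[i]=32>B[j]=27 take 27, j++
i=4 j=6: B done, take A[i]=32, i++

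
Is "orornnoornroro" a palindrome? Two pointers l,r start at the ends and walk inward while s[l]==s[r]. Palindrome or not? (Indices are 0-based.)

not a palindrome (mismatch at 5,8)

[0,13] 'o'=='o' → l++,r--
[1,12] 'r'=='r' → l++,r--
[2,11] 'o'=='o' → l++,r--
[3,10] 'r'=='r' → l++,r--
[4,9] 'n'=='n' → l++,r--
[5,8] 'n'!='r' → stop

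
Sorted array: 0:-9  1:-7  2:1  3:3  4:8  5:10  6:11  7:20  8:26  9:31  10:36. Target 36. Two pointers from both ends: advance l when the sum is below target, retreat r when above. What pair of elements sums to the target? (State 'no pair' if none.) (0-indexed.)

(10, 26)

[0,10] -9+36=27 <36 → l++
[1,10] -7+36=29 <36 → l++
[2,10] 1+36=37 >36 → r--
[2,9] 1+31=32 <36 → l++
[3,9] 3+31=34 <36 → l++
[4,9] 8+31=39 >36 → r--
[4,8] 8+26=34 <36 → l++
[5,8] 10+26=36 → found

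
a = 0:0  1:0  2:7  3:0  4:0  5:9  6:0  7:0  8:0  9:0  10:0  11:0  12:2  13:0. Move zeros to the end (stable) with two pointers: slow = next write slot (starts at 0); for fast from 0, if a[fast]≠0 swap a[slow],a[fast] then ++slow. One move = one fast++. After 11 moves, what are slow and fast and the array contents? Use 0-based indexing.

slow=0 fast=0: a[fast]=0, fast++
slow=0 fast=1: a[fast]=0, fast++
slow=0 fast=2: a[fast]=7≠0 swap→a[0]=7, slow++,fast++
slow=1 fast=3: a[fast]=0, fast++
slow=1 fast=4: a[fast]=0, fast++
slow=1 fast=5: a[fast]=9≠0 swap→a[1]=9, slow++,fast++
slow=2 fast=6: a[fast]=0, fast++
slow=2 fast=7: a[fast]=0, fast++
slow=2 fast=8: a[fast]=0, fast++
slow=2 fast=9: a[fast]=0, fast++
slow=2 fast=10: a[fast]=0, fast++

slow=2, fast=11, a=[7, 9, 0, 0, 0, 0, 0, 0, 0, 0, 0, 0, 2, 0]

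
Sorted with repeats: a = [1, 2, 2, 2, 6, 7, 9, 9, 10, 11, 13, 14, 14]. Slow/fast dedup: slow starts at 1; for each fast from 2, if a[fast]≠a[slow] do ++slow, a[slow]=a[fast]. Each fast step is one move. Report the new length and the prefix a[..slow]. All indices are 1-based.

length 9; prefix = [1, 2, 6, 7, 9, 10, 11, 13, 14]

(s=1,f=2) a[fast]=2≠a[slow]=1 write a[2]=2 → slow++,fast++
(s=2,f=3) a[fast]=2=a[slow] dup → fast++
(s=2,f=4) a[fast]=2=a[slow] dup → fast++
(s=2,f=5) a[fast]=6≠a[slow]=2 write a[3]=6 → slow++,fast++
(s=3,f=6) a[fast]=7≠a[slow]=6 write a[4]=7 → slow++,fast++
(s=4,f=7) a[fast]=9≠a[slow]=7 write a[5]=9 → slow++,fast++
(s=5,f=8) a[fast]=9=a[slow] dup → fast++
(s=5,f=9) a[fast]=10≠a[slow]=9 write a[6]=10 → slow++,fast++
(s=6,f=10) a[fast]=11≠a[slow]=10 write a[7]=11 → slow++,fast++
(s=7,f=11) a[fast]=13≠a[slow]=11 write a[8]=13 → slow++,fast++
(s=8,f=12) a[fast]=14≠a[slow]=13 write a[9]=14 → slow++,fast++
(s=9,f=13) a[fast]=14=a[slow] dup → fast++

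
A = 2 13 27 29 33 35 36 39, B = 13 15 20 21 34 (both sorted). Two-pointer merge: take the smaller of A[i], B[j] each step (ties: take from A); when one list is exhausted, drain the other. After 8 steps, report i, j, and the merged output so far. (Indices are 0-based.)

[i=0,j=0] A[i]=2<=B[j]=13 take 2 → i++
[i=1,j=0] A[i]=13<=B[j]=13 take 13 → i++
[i=2,j=0] A[i]=27>B[j]=13 take 13 → j++
[i=2,j=1] A[i]=27>B[j]=15 take 15 → j++
[i=2,j=2] A[i]=27>B[j]=20 take 20 → j++
[i=2,j=3] A[i]=27>B[j]=21 take 21 → j++
[i=2,j=4] A[i]=27<=B[j]=34 take 27 → i++
[i=3,j=4] A[i]=29<=B[j]=34 take 29 → i++

i=4, j=4, merged so far=[2, 13, 13, 15, 20, 21, 27, 29]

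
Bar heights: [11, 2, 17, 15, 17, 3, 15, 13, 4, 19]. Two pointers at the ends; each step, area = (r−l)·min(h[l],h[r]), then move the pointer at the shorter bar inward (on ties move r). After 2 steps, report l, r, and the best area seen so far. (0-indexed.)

l=0 r=9: min(11,19)*9=99 best=99 *, l++
l=1 r=9: min(2,19)*8=16 best=99, l++

l=2, r=9, best area=99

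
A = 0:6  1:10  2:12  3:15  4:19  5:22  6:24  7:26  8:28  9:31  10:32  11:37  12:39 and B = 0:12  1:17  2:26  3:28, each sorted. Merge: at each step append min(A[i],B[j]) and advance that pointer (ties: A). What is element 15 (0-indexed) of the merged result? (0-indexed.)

merged[15] = 37

i=0 j=0: A[i]=6<=B[j]=12 take 6, i++
i=1 j=0: A[i]=10<=B[j]=12 take 10, i++
i=2 j=0: A[i]=12<=B[j]=12 take 12, i++
i=3 j=0: A[i]=15>B[j]=12 take 12, j++
i=3 j=1: A[i]=15<=B[j]=17 take 15, i++
i=4 j=1: A[i]=19>B[j]=17 take 17, j++
i=4 j=2: A[i]=19<=B[j]=26 take 19, i++
i=5 j=2: A[i]=22<=B[j]=26 take 22, i++
i=6 j=2: A[i]=24<=B[j]=26 take 24, i++
i=7 j=2: A[i]=26<=B[j]=26 take 26, i++
i=8 j=2: A[i]=28>B[j]=26 take 26, j++
i=8 j=3: A[i]=28<=B[j]=28 take 28, i++
i=9 j=3: A[i]=31>B[j]=28 take 28, j++
i=9 j=4: B done, take A[i]=31, i++
i=10 j=4: B done, take A[i]=32, i++
i=11 j=4: B done, take A[i]=37, i++
i=12 j=4: B done, take A[i]=39, i++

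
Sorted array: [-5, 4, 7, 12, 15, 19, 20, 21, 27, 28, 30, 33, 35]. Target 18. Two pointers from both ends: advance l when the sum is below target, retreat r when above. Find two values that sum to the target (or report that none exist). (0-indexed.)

[0,12] -5+35=30 >18 → r--
[0,11] -5+33=28 >18 → r--
[0,10] -5+30=25 >18 → r--
[0,9] -5+28=23 >18 → r--
[0,8] -5+27=22 >18 → r--
[0,7] -5+21=16 <18 → l++
[1,7] 4+21=25 >18 → r--
[1,6] 4+20=24 >18 → r--
[1,5] 4+19=23 >18 → r--
[1,4] 4+15=19 >18 → r--
[1,3] 4+12=16 <18 → l++
[2,3] 7+12=19 >18 → r--

no pair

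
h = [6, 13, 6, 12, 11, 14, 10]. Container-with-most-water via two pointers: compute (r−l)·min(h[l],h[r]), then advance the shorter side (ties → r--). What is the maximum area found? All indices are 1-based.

[1,7] min(6,10)*6=36 best=36 * → l++
[2,7] min(13,10)*5=50 best=50 * → r--
[2,6] min(13,14)*4=52 best=52 * → l++
[3,6] min(6,14)*3=18 best=52 → l++
[4,6] min(12,14)*2=24 best=52 → l++
[5,6] min(11,14)*1=11 best=52 → l++

max area = 52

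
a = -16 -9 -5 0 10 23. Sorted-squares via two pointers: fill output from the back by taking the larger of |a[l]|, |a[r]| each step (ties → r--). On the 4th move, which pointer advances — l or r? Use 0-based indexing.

l

[0,5] |-16|<=|23| out[5]=529 → r--
[0,4] |-16|>|10| out[4]=256 → l++
[1,4] |-9|<=|10| out[3]=100 → r--
[1,3] |-9|>|0| out[2]=81 → l++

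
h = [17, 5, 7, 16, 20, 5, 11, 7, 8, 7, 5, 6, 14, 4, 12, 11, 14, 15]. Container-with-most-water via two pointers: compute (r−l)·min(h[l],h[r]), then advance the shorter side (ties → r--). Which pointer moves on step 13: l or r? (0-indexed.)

r

l=0 r=17: min(17,15)*17=255 best=255 *, r--
l=0 r=16: min(17,14)*16=224 best=255, r--
l=0 r=15: min(17,11)*15=165 best=255, r--
l=0 r=14: min(17,12)*14=168 best=255, r--
l=0 r=13: min(17,4)*13=52 best=255, r--
l=0 r=12: min(17,14)*12=168 best=255, r--
l=0 r=11: min(17,6)*11=66 best=255, r--
l=0 r=10: min(17,5)*10=50 best=255, r--
l=0 r=9: min(17,7)*9=63 best=255, r--
l=0 r=8: min(17,8)*8=64 best=255, r--
l=0 r=7: min(17,7)*7=49 best=255, r--
l=0 r=6: min(17,11)*6=66 best=255, r--
l=0 r=5: min(17,5)*5=25 best=255, r--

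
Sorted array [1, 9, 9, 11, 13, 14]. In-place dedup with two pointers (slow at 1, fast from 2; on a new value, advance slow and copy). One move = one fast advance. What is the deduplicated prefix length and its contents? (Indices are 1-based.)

(s=1,f=2) a[fast]=9≠a[slow]=1 write a[2]=9 → slow++,fast++
(s=2,f=3) a[fast]=9=a[slow] dup → fast++
(s=2,f=4) a[fast]=11≠a[slow]=9 write a[3]=11 → slow++,fast++
(s=3,f=5) a[fast]=13≠a[slow]=11 write a[4]=13 → slow++,fast++
(s=4,f=6) a[fast]=14≠a[slow]=13 write a[5]=14 → slow++,fast++

length 5; prefix = [1, 9, 11, 13, 14]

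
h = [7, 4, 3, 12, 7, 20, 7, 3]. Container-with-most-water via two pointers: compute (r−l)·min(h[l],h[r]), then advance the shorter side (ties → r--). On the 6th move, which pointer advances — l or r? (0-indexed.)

l

l=0 r=7: min(7,3)*7=21 best=21 *, r--
l=0 r=6: min(7,7)*6=42 best=42 *, r--
l=0 r=5: min(7,20)*5=35 best=42, l++
l=1 r=5: min(4,20)*4=16 best=42, l++
l=2 r=5: min(3,20)*3=9 best=42, l++
l=3 r=5: min(12,20)*2=24 best=42, l++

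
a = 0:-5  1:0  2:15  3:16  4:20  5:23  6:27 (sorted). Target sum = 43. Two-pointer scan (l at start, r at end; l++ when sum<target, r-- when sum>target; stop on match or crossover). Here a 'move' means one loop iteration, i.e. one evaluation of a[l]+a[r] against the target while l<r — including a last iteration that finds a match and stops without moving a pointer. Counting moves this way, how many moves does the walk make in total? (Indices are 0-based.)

4 moves

l=0 r=6: -5+27=22 <43, l++
l=1 r=6: 0+27=27 <43, l++
l=2 r=6: 15+27=42 <43, l++
l=3 r=6: 16+27=43, found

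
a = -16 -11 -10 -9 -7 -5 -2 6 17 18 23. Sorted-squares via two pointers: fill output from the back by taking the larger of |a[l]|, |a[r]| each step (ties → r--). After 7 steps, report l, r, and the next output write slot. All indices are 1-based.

l=1 r=11: |-16|<=|23| out[11]=529, r--
l=1 r=10: |-16|<=|18| out[10]=324, r--
l=1 r=9: |-16|<=|17| out[9]=289, r--
l=1 r=8: |-16|>|6| out[8]=256, l++
l=2 r=8: |-11|>|6| out[7]=121, l++
l=3 r=8: |-10|>|6| out[6]=100, l++
l=4 r=8: |-9|>|6| out[5]=81, l++

l=5, r=8, next write slot=4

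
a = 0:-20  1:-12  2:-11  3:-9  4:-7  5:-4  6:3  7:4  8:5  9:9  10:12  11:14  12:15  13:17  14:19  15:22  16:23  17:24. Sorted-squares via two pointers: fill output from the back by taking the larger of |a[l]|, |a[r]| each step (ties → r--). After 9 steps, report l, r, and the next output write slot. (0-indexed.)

l=1, r=9, next write slot=8

[0,17] |-20|<=|24| out[17]=576 → r--
[0,16] |-20|<=|23| out[16]=529 → r--
[0,15] |-20|<=|22| out[15]=484 → r--
[0,14] |-20|>|19| out[14]=400 → l++
[1,14] |-12|<=|19| out[13]=361 → r--
[1,13] |-12|<=|17| out[12]=289 → r--
[1,12] |-12|<=|15| out[11]=225 → r--
[1,11] |-12|<=|14| out[10]=196 → r--
[1,10] |-12|<=|12| out[9]=144 → r--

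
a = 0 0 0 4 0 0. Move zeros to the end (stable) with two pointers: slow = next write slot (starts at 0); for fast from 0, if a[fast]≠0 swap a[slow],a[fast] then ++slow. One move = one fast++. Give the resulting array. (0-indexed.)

(s=0,f=0) a[fast]=0 → fast++
(s=0,f=1) a[fast]=0 → fast++
(s=0,f=2) a[fast]=0 → fast++
(s=0,f=3) a[fast]=4≠0 swap→a[0]=4 → slow++,fast++
(s=1,f=4) a[fast]=0 → fast++
(s=1,f=5) a[fast]=0 → fast++

[4, 0, 0, 0, 0, 0]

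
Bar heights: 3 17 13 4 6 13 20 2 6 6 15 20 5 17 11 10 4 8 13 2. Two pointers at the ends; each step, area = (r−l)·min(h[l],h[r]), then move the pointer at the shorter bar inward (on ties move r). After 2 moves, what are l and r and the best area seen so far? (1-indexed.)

l=2, r=19, best area=54

[1,20] min(3,2)*19=38 best=38 * → r--
[1,19] min(3,13)*18=54 best=54 * → l++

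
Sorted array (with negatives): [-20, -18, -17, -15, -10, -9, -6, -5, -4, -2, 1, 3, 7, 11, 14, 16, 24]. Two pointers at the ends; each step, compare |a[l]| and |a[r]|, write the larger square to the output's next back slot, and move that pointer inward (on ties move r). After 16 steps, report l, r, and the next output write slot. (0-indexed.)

l=0 r=16: |-20|<=|24| out[16]=576, r--
l=0 r=15: |-20|>|16| out[15]=400, l++
l=1 r=15: |-18|>|16| out[14]=324, l++
l=2 r=15: |-17|>|16| out[13]=289, l++
l=3 r=15: |-15|<=|16| out[12]=256, r--
l=3 r=14: |-15|>|14| out[11]=225, l++
l=4 r=14: |-10|<=|14| out[10]=196, r--
l=4 r=13: |-10|<=|11| out[9]=121, r--
l=4 r=12: |-10|>|7| out[8]=100, l++
l=5 r=12: |-9|>|7| out[7]=81, l++
l=6 r=12: |-6|<=|7| out[6]=49, r--
l=6 r=11: |-6|>|3| out[5]=36, l++
l=7 r=11: |-5|>|3| out[4]=25, l++
l=8 r=11: |-4|>|3| out[3]=16, l++
l=9 r=11: |-2|<=|3| out[2]=9, r--
l=9 r=10: |-2|>|1| out[1]=4, l++

l=10, r=10, next write slot=0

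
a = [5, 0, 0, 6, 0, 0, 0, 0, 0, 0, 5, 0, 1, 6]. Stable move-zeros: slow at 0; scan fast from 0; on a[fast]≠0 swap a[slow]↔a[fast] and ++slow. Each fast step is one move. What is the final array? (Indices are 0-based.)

slow=0 fast=0: a[fast]=5≠0 swap→a[0]=5, slow++,fast++
slow=1 fast=1: a[fast]=0, fast++
slow=1 fast=2: a[fast]=0, fast++
slow=1 fast=3: a[fast]=6≠0 swap→a[1]=6, slow++,fast++
slow=2 fast=4: a[fast]=0, fast++
slow=2 fast=5: a[fast]=0, fast++
slow=2 fast=6: a[fast]=0, fast++
slow=2 fast=7: a[fast]=0, fast++
slow=2 fast=8: a[fast]=0, fast++
slow=2 fast=9: a[fast]=0, fast++
slow=2 fast=10: a[fast]=5≠0 swap→a[2]=5, slow++,fast++
slow=3 fast=11: a[fast]=0, fast++
slow=3 fast=12: a[fast]=1≠0 swap→a[3]=1, slow++,fast++
slow=4 fast=13: a[fast]=6≠0 swap→a[4]=6, slow++,fast++

[5, 6, 5, 1, 6, 0, 0, 0, 0, 0, 0, 0, 0, 0]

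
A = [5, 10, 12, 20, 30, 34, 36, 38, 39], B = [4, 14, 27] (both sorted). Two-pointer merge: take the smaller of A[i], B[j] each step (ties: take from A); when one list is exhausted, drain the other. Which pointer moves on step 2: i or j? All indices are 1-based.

[i=1,j=1] A[i]=5>B[j]=4 take 4 → j++
[i=1,j=2] A[i]=5<=B[j]=14 take 5 → i++

i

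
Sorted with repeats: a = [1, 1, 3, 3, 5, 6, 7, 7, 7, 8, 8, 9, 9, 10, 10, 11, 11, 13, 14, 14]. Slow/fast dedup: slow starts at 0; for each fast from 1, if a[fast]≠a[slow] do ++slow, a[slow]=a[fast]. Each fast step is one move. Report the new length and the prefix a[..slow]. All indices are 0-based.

length 11; prefix = [1, 3, 5, 6, 7, 8, 9, 10, 11, 13, 14]

(s=0,f=1) a[fast]=1=a[slow] dup → fast++
(s=0,f=2) a[fast]=3≠a[slow]=1 write a[1]=3 → slow++,fast++
(s=1,f=3) a[fast]=3=a[slow] dup → fast++
(s=1,f=4) a[fast]=5≠a[slow]=3 write a[2]=5 → slow++,fast++
(s=2,f=5) a[fast]=6≠a[slow]=5 write a[3]=6 → slow++,fast++
(s=3,f=6) a[fast]=7≠a[slow]=6 write a[4]=7 → slow++,fast++
(s=4,f=7) a[fast]=7=a[slow] dup → fast++
(s=4,f=8) a[fast]=7=a[slow] dup → fast++
(s=4,f=9) a[fast]=8≠a[slow]=7 write a[5]=8 → slow++,fast++
(s=5,f=10) a[fast]=8=a[slow] dup → fast++
(s=5,f=11) a[fast]=9≠a[slow]=8 write a[6]=9 → slow++,fast++
(s=6,f=12) a[fast]=9=a[slow] dup → fast++
(s=6,f=13) a[fast]=10≠a[slow]=9 write a[7]=10 → slow++,fast++
(s=7,f=14) a[fast]=10=a[slow] dup → fast++
(s=7,f=15) a[fast]=11≠a[slow]=10 write a[8]=11 → slow++,fast++
(s=8,f=16) a[fast]=11=a[slow] dup → fast++
(s=8,f=17) a[fast]=13≠a[slow]=11 write a[9]=13 → slow++,fast++
(s=9,f=18) a[fast]=14≠a[slow]=13 write a[10]=14 → slow++,fast++
(s=10,f=19) a[fast]=14=a[slow] dup → fast++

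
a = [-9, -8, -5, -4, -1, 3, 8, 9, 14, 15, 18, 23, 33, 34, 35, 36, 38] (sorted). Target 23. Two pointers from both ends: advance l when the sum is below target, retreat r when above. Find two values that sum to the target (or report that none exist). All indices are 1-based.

l=1 r=17: -9+38=29 >23, r--
l=1 r=16: -9+36=27 >23, r--
l=1 r=15: -9+35=26 >23, r--
l=1 r=14: -9+34=25 >23, r--
l=1 r=13: -9+33=24 >23, r--
l=1 r=12: -9+23=14 <23, l++
l=2 r=12: -8+23=15 <23, l++
l=3 r=12: -5+23=18 <23, l++
l=4 r=12: -4+23=19 <23, l++
l=5 r=12: -1+23=22 <23, l++
l=6 r=12: 3+23=26 >23, r--
l=6 r=11: 3+18=21 <23, l++
l=7 r=11: 8+18=26 >23, r--
l=7 r=10: 8+15=23, found

(8, 15)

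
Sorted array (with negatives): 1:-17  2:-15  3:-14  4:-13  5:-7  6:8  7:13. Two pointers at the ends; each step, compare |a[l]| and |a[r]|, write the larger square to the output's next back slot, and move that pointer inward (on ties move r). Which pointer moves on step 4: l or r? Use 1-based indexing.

r

[1,7] |-17|>|13| out[7]=289 → l++
[2,7] |-15|>|13| out[6]=225 → l++
[3,7] |-14|>|13| out[5]=196 → l++
[4,7] |-13|<=|13| out[4]=169 → r--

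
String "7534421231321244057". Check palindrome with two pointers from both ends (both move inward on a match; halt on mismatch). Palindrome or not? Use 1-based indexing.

not a palindrome (mismatch at 3,17)

l=1 r=19: '7'=='7', l++,r--
l=2 r=18: '5'=='5', l++,r--
l=3 r=17: '3'!='0', stop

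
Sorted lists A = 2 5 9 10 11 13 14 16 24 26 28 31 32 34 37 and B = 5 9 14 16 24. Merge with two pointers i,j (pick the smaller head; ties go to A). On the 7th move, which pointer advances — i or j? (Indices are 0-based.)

i

[i=0,j=0] A[i]=2<=B[j]=5 take 2 → i++
[i=1,j=0] A[i]=5<=B[j]=5 take 5 → i++
[i=2,j=0] A[i]=9>B[j]=5 take 5 → j++
[i=2,j=1] A[i]=9<=B[j]=9 take 9 → i++
[i=3,j=1] A[i]=10>B[j]=9 take 9 → j++
[i=3,j=2] A[i]=10<=B[j]=14 take 10 → i++
[i=4,j=2] A[i]=11<=B[j]=14 take 11 → i++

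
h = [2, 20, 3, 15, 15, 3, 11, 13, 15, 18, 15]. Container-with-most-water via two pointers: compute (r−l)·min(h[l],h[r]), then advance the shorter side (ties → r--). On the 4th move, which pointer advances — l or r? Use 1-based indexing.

[1,11] min(2,15)*10=20 best=20 * → l++
[2,11] min(20,15)*9=135 best=135 * → r--
[2,10] min(20,18)*8=144 best=144 * → r--
[2,9] min(20,15)*7=105 best=144 → r--

r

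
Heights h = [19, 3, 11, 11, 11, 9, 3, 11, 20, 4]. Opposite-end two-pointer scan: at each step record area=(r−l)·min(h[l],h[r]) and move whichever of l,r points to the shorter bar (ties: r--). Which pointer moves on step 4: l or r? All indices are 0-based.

l

[0,9] min(19,4)*9=36 best=36 * → r--
[0,8] min(19,20)*8=152 best=152 * → l++
[1,8] min(3,20)*7=21 best=152 → l++
[2,8] min(11,20)*6=66 best=152 → l++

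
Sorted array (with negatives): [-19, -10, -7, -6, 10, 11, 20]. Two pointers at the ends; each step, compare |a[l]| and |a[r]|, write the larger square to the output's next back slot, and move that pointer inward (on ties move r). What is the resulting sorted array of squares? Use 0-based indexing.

[0,6] |-19|<=|20| out[6]=400 → r--
[0,5] |-19|>|11| out[5]=361 → l++
[1,5] |-10|<=|11| out[4]=121 → r--
[1,4] |-10|<=|10| out[3]=100 → r--
[1,3] |-10|>|-6| out[2]=100 → l++
[2,3] |-7|>|-6| out[1]=49 → l++
[3,3] |-6|<=|-6| out[0]=36 → r--

[36, 49, 100, 100, 121, 361, 400]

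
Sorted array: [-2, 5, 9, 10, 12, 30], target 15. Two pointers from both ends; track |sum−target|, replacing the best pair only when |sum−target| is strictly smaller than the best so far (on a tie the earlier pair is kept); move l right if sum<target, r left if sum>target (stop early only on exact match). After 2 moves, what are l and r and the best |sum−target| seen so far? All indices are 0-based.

l=1, r=4, best |Δ|=5

l=0 r=5: -2+30=28 d=13 *, r--
l=0 r=4: -2+12=10 d=5 *, l++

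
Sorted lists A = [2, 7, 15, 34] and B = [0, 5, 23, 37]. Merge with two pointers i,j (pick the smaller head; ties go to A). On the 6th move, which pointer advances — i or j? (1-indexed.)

i=1 j=1: A[i]=2>B[j]=0 take 0, j++
i=1 j=2: A[i]=2<=B[j]=5 take 2, i++
i=2 j=2: A[i]=7>B[j]=5 take 5, j++
i=2 j=3: A[i]=7<=B[j]=23 take 7, i++
i=3 j=3: A[i]=15<=B[j]=23 take 15, i++
i=4 j=3: A[i]=34>B[j]=23 take 23, j++

j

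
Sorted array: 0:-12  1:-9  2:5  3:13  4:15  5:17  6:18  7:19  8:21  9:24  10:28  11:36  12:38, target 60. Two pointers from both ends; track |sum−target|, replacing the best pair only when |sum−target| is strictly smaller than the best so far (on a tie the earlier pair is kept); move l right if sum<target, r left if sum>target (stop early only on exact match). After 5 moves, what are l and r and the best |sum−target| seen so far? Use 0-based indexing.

l=5, r=12, best |Δ|=7

l=0 r=12: -12+38=26 d=34 *, l++
l=1 r=12: -9+38=29 d=31 *, l++
l=2 r=12: 5+38=43 d=17 *, l++
l=3 r=12: 13+38=51 d=9 *, l++
l=4 r=12: 15+38=53 d=7 *, l++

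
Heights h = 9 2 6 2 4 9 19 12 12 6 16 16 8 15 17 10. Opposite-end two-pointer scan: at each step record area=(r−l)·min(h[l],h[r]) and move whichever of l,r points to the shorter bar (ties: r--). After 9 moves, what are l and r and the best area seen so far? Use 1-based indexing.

[1,16] min(9,10)*15=135 best=135 * → l++
[2,16] min(2,10)*14=28 best=135 → l++
[3,16] min(6,10)*13=78 best=135 → l++
[4,16] min(2,10)*12=24 best=135 → l++
[5,16] min(4,10)*11=44 best=135 → l++
[6,16] min(9,10)*10=90 best=135 → l++
[7,16] min(19,10)*9=90 best=135 → r--
[7,15] min(19,17)*8=136 best=136 * → r--
[7,14] min(19,15)*7=105 best=136 → r--

l=7, r=13, best area=136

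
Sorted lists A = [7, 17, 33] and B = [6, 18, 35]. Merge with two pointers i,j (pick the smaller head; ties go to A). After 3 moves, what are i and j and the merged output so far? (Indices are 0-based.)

i=2, j=1, merged so far=[6, 7, 17]

i=0 j=0: A[i]=7>B[j]=6 take 6, j++
i=0 j=1: A[i]=7<=B[j]=18 take 7, i++
i=1 j=1: A[i]=17<=B[j]=18 take 17, i++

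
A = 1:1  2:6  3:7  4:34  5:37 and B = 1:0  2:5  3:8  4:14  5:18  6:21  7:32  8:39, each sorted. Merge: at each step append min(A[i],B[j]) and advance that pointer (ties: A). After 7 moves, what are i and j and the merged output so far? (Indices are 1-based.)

[i=1,j=1] A[i]=1>B[j]=0 take 0 → j++
[i=1,j=2] A[i]=1<=B[j]=5 take 1 → i++
[i=2,j=2] A[i]=6>B[j]=5 take 5 → j++
[i=2,j=3] A[i]=6<=B[j]=8 take 6 → i++
[i=3,j=3] A[i]=7<=B[j]=8 take 7 → i++
[i=4,j=3] A[i]=34>B[j]=8 take 8 → j++
[i=4,j=4] A[i]=34>B[j]=14 take 14 → j++

i=4, j=5, merged so far=[0, 1, 5, 6, 7, 8, 14]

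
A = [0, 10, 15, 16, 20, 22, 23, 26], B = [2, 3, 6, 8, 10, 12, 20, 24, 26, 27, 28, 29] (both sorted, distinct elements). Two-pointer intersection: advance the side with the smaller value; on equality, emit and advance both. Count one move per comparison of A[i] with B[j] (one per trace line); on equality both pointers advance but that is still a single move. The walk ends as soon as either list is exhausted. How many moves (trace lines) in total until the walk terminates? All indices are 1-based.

14 moves

[i=1,j=1] 0<2 → i++
[i=2,j=1] 10>2 → j++
[i=2,j=2] 10>3 → j++
[i=2,j=3] 10>6 → j++
[i=2,j=4] 10>8 → j++
[i=2,j=5] 10==10 emit → i++,j++
[i=3,j=6] 15>12 → j++
[i=3,j=7] 15<20 → i++
[i=4,j=7] 16<20 → i++
[i=5,j=7] 20==20 emit → i++,j++
[i=6,j=8] 22<24 → i++
[i=7,j=8] 23<24 → i++
[i=8,j=8] 26>24 → j++
[i=8,j=9] 26==26 emit → i++,j++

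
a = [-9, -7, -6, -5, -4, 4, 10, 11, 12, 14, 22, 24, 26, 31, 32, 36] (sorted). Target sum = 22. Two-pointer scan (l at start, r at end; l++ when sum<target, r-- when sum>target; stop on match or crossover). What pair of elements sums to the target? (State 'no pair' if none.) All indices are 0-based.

[0,15] -9+36=27 >22 → r--
[0,14] -9+32=23 >22 → r--
[0,13] -9+31=22 → found

(-9, 31)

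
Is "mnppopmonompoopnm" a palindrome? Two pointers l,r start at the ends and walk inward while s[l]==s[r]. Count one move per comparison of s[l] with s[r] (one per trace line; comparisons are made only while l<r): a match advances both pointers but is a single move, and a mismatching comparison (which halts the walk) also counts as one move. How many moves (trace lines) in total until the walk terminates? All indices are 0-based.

4 moves

[0,16] 'm'=='m' → l++,r--
[1,15] 'n'=='n' → l++,r--
[2,14] 'p'=='p' → l++,r--
[3,13] 'p'!='o' → stop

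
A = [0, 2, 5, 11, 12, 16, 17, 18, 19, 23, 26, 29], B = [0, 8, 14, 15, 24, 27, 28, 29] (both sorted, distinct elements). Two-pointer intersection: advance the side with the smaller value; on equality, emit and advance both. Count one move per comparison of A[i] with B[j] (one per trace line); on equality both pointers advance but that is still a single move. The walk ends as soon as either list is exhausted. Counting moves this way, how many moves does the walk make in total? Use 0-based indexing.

18 moves

i=0 j=0: 0==0 emit, i++,j++
i=1 j=1: 2<8, i++
i=2 j=1: 5<8, i++
i=3 j=1: 11>8, j++
i=3 j=2: 11<14, i++
i=4 j=2: 12<14, i++
i=5 j=2: 16>14, j++
i=5 j=3: 16>15, j++
i=5 j=4: 16<24, i++
i=6 j=4: 17<24, i++
i=7 j=4: 18<24, i++
i=8 j=4: 19<24, i++
i=9 j=4: 23<24, i++
i=10 j=4: 26>24, j++
i=10 j=5: 26<27, i++
i=11 j=5: 29>27, j++
i=11 j=6: 29>28, j++
i=11 j=7: 29==29 emit, i++,j++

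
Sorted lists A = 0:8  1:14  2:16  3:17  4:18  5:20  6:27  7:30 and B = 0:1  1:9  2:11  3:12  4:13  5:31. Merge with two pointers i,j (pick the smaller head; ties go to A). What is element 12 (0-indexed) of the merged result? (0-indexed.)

merged[12] = 30

i=0 j=0: A[i]=8>B[j]=1 take 1, j++
i=0 j=1: A[i]=8<=B[j]=9 take 8, i++
i=1 j=1: A[i]=14>B[j]=9 take 9, j++
i=1 j=2: A[i]=14>B[j]=11 take 11, j++
i=1 j=3: A[i]=14>B[j]=12 take 12, j++
i=1 j=4: A[i]=14>B[j]=13 take 13, j++
i=1 j=5: A[i]=14<=B[j]=31 take 14, i++
i=2 j=5: A[i]=16<=B[j]=31 take 16, i++
i=3 j=5: A[i]=17<=B[j]=31 take 17, i++
i=4 j=5: A[i]=18<=B[j]=31 take 18, i++
i=5 j=5: A[i]=20<=B[j]=31 take 20, i++
i=6 j=5: A[i]=27<=B[j]=31 take 27, i++
i=7 j=5: A[i]=30<=B[j]=31 take 30, i++
i=8 j=5: A done, take B[j]=31, j++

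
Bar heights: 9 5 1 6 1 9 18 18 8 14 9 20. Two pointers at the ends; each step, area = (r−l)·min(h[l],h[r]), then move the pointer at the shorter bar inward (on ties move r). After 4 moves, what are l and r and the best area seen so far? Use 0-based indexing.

[0,11] min(9,20)*11=99 best=99 * → l++
[1,11] min(5,20)*10=50 best=99 → l++
[2,11] min(1,20)*9=9 best=99 → l++
[3,11] min(6,20)*8=48 best=99 → l++

l=4, r=11, best area=99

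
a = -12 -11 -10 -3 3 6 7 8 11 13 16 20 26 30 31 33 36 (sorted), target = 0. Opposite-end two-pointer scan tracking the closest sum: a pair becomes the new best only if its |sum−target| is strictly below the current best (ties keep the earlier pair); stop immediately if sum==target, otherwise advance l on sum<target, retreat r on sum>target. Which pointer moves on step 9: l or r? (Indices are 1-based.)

l=1 r=17: -12+36=24 d=24 *, r--
l=1 r=16: -12+33=21 d=21 *, r--
l=1 r=15: -12+31=19 d=19 *, r--
l=1 r=14: -12+30=18 d=18 *, r--
l=1 r=13: -12+26=14 d=14 *, r--
l=1 r=12: -12+20=8 d=8 *, r--
l=1 r=11: -12+16=4 d=4 *, r--
l=1 r=10: -12+13=1 d=1 *, r--
l=1 r=9: -12+11=-1 d=1, l++

l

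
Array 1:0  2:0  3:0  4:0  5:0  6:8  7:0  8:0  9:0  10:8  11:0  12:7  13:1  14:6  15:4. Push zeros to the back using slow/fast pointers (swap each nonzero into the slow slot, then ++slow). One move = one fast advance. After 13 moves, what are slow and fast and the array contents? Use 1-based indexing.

slow=5, fast=14, a=[8, 8, 7, 1, 0, 0, 0, 0, 0, 0, 0, 0, 0, 6, 4]

(s=1,f=1) a[fast]=0 → fast++
(s=1,f=2) a[fast]=0 → fast++
(s=1,f=3) a[fast]=0 → fast++
(s=1,f=4) a[fast]=0 → fast++
(s=1,f=5) a[fast]=0 → fast++
(s=1,f=6) a[fast]=8≠0 swap→a[1]=8 → slow++,fast++
(s=2,f=7) a[fast]=0 → fast++
(s=2,f=8) a[fast]=0 → fast++
(s=2,f=9) a[fast]=0 → fast++
(s=2,f=10) a[fast]=8≠0 swap→a[2]=8 → slow++,fast++
(s=3,f=11) a[fast]=0 → fast++
(s=3,f=12) a[fast]=7≠0 swap→a[3]=7 → slow++,fast++
(s=4,f=13) a[fast]=1≠0 swap→a[4]=1 → slow++,fast++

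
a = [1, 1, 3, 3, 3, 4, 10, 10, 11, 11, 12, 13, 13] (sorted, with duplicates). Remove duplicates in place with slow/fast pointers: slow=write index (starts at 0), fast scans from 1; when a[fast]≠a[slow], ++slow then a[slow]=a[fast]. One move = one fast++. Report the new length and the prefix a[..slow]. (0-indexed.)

length 7; prefix = [1, 3, 4, 10, 11, 12, 13]

slow=0 fast=1: a[fast]=1=a[slow] dup, fast++
slow=0 fast=2: a[fast]=3≠a[slow]=1 write a[1]=3, slow++,fast++
slow=1 fast=3: a[fast]=3=a[slow] dup, fast++
slow=1 fast=4: a[fast]=3=a[slow] dup, fast++
slow=1 fast=5: a[fast]=4≠a[slow]=3 write a[2]=4, slow++,fast++
slow=2 fast=6: a[fast]=10≠a[slow]=4 write a[3]=10, slow++,fast++
slow=3 fast=7: a[fast]=10=a[slow] dup, fast++
slow=3 fast=8: a[fast]=11≠a[slow]=10 write a[4]=11, slow++,fast++
slow=4 fast=9: a[fast]=11=a[slow] dup, fast++
slow=4 fast=10: a[fast]=12≠a[slow]=11 write a[5]=12, slow++,fast++
slow=5 fast=11: a[fast]=13≠a[slow]=12 write a[6]=13, slow++,fast++
slow=6 fast=12: a[fast]=13=a[slow] dup, fast++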